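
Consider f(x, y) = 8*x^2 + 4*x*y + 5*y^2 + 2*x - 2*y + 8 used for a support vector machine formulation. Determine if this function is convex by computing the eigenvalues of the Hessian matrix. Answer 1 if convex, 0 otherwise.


The Hessian of f(x,y) = 8*x^2 + 4*x*y + 5*y^2 + 2*x - 2*y + 8 is:
H = [[16, 4], [4, 10]]
Trace = 16 + 10 = 26
Determinant = 16*10 - (4)^2 = 144
Discriminant = (26)^2 - 4*144 = 100.0
Eigenvalues: lambda_1 = 8.0, lambda_2 = 18.0
The function is convex.

1


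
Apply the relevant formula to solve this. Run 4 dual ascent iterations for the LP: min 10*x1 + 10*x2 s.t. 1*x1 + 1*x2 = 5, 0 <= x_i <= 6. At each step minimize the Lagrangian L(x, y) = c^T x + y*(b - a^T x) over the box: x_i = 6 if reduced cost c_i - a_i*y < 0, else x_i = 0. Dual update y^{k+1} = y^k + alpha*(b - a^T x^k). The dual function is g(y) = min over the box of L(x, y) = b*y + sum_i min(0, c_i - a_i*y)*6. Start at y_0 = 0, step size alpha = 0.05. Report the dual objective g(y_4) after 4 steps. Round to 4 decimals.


Dual ascent for LP: min 10*x1 + 10*x2, 1*x1 + 1*x2 = 5, 0 <= x_i <= 6
Step 1: y^k = 0.0, reduced costs: (10.0, 10.0)
  x^k = (0.0, 0.0), subgradient = b - a^T x = 5.0
  y^{k+1} = 0.0 + 0.05*5.0 = 0.25
Step 2: y^k = 0.25, reduced costs: (9.75, 9.75)
  x^k = (0.0, 0.0), subgradient = b - a^T x = 5.0
  y^{k+1} = 0.25 + 0.05*5.0 = 0.5
Step 3: y^k = 0.5, reduced costs: (9.5, 9.5)
  x^k = (0.0, 0.0), subgradient = b - a^T x = 5.0
  y^{k+1} = 0.5 + 0.05*5.0 = 0.75
Step 4: y^k = 0.75, reduced costs: (9.25, 9.25)
  x^k = (0.0, 0.0), subgradient = b - a^T x = 5.0
  y^{k+1} = 0.75 + 0.05*5.0 = 1.0
Dual objective at y_4 = 1.0: reduced costs (9.0, 9.0), box minimizer x = (0.0, 0.0)
g(y_4) = b*y + (c1 - a1*y)*x1 + (c2 - a2*y)*x2 = 5*1.0 + 9.0*0.0 + 9.0*0.0 = 5.0 + 0.0 + 0.0 = 5.0


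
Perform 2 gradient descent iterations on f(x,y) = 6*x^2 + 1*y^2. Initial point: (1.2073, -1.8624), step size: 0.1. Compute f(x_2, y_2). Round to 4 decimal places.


Gradient descent on f(x,y) = 6*x^2 + 1*y^2.
Starting point: (1.2073, -1.8624), alpha = 0.1
Step 1: grad_x = 2*6*1.2073 = 14.4876, grad_y = 2*1*-1.8624 = -3.7248
  x_1 = 1.2073 - 0.1*14.4876 = -0.2415
  y_1 = -1.8624 - 0.1*-3.7248 = -1.4899
Step 2: grad_x = 2*6*-0.2415 = -2.8975, grad_y = 2*1*-1.4899 = -2.9798
  x_2 = -0.2415 - 0.1*-2.8975 = 0.0483
  y_2 = -1.4899 - 0.1*-2.9798 = -1.1919
f(0.0483, -1.1919) = 6*0.0483^2 + 1*(-1.1919)^2 = 1.4347


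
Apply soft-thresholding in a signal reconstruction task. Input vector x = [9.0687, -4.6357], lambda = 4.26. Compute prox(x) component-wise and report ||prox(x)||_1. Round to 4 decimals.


Soft-thresholding with lambda = 4.26:
prox(9.0687) = sign(9.0687)*max(|9.0687| - 4.26, 0) = 4.8087
prox(-4.6357) = sign(-4.6357)*max(|-4.6357| - 4.26, 0) = -0.3757
prox(x) = [4.8087, -0.3757]
||prox(x)||_1 = 4.8087 + 0.3757 = 5.1844


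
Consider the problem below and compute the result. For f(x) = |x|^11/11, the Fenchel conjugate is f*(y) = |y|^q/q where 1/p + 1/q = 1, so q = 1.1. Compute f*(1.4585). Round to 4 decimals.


The conjugate exponent q satisfies 1/p + 1/q = 1.
p = 11, so q = 11/(11 - 1) = 1.1
|y|^q = 1.4585^1.1 = 1.5146
f*(1.4585) = 1.5146 / 1.1 = 1.3769


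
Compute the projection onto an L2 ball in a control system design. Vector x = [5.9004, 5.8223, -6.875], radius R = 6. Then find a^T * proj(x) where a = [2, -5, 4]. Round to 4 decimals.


Step 1: Compute ||x|| (intermediates to 6 decimals).
||x|| = sqrt(5.9004^2 + 5.8223^2 + (-6.875)^2) = 10.769379
Step 2: Project.
Since ||x|| > R, scale = R/||x|| = 6/10.769379 = 0.557135, proj(x) = scale * x
proj(x) = [3.287319, 3.243807, -3.830303]
Step 3: Dot product.
a^T * proj(x) = 2*3.287319 - 5*3.243807 + 4*(-3.830303) = -24.9656


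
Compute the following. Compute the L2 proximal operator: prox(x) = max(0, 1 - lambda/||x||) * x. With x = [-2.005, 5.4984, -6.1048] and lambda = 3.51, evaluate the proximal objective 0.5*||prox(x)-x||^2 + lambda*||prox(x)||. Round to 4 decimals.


Step 1: Compute ||x||.
||x|| = 8.457
Step 2: Compute scaling factor.
scale = max(0, 1 - 3.51/8.457) = 0.585
Step 3: prox(x) = [-1.1728, 3.2163, -3.5711]
||prox(x)|| = 4.947
Step 4: Proximal objective.
0.5*||prox-x||^2 = 6.1601
lambda*||prox|| = 17.364
Total = 23.5241


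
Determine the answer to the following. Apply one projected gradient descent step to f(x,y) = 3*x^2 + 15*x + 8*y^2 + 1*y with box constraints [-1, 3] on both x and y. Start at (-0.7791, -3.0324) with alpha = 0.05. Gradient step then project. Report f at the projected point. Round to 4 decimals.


Step 1: Compute gradient at (-0.7791, -3.0324).
grad_x = 2*3*-0.7791 + 15 = 10.3254
grad_y = 2*8*-3.0324 + 1 = -47.5184
Step 2: Gradient step.
x_raw = -0.7791 - 0.05*10.3254 = -1.2954
y_raw = -3.0324 - 0.05*-47.5184 = -0.6565
Step 3: Project onto [-1, 3].
x_proj = clip(-1.2954) = -1.0
y_proj = clip(-0.6565) = -0.6565
Step 4: Evaluate f.
f(-1.0, -0.6565) = -9.2088


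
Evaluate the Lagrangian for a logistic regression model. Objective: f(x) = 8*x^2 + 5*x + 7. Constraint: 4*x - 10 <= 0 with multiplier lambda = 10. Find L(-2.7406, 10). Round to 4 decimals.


Step 1: Evaluate f(x).
f(-2.7406) = 8*(-2.7406)^2 + 5*(-2.7406) + 7 = 53.3841
Step 2: Evaluate g(x).
g(-2.7406) = 4*-2.7406 - 10 = -20.9624
Step 3: Compute Lagrangian.
L = 53.3841 + 10*-20.9624 = -156.2399


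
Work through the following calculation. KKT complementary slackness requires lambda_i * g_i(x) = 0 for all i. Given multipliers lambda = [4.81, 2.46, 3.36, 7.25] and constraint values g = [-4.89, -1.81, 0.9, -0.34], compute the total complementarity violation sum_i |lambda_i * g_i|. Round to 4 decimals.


KKT complementary slackness check:
lambda_1 * g_1 = 4.81 * -4.89 = -23.5209
lambda_2 * g_2 = 2.46 * -1.81 = -4.4526
lambda_3 * g_3 = 3.36 * 0.9 = 3.024
lambda_4 * g_4 = 7.25 * -0.34 = -2.465
Total violation = 23.5209 + 4.4526 + 3.024 + 2.465 = 33.4625


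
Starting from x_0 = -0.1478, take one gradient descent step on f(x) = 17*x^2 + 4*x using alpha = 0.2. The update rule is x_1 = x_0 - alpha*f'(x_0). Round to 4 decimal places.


We compute the gradient at x_0 and apply the update.
f'(x) = 34*x + 4
f'(-0.1478) = 34*-0.1478 + 4 = -1.0252
x_1 = -0.1478 - 0.2*-1.0252 = 0.0572


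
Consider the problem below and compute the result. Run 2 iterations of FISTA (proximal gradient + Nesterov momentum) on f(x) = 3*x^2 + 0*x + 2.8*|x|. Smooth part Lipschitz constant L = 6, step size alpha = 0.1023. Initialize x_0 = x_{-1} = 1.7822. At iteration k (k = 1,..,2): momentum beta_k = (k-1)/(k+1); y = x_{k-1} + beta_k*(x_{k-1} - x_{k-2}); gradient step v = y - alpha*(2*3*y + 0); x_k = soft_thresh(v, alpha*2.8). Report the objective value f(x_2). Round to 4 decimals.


FISTA on f(x) = 3*x^2 + 0*x + 2.8*|x|
L = 6, alpha = 0.1023
Iteration 1: beta = 0.0, y = 1.7822 + 0.0*(1.7822 - 1.7822) = 1.7822
  grad(y) = 10.6932, v = y - alpha*grad = 0.6883
  prox(v) = soft_thresh(0.6883, 0.2864) = 0.4018
Iteration 2: beta = 0.3333, y = 0.4018 + 0.3333*(0.4018 - 1.7822) = -0.0583
  grad(y) = -0.3496, v = y - alpha*grad = -0.0225
  prox(v) = soft_thresh(-0.0225, 0.2864) = 0.0
f(x_2) = 3*0.0^2 + 0*0.0 + 2.8*|0.0| = 0.0


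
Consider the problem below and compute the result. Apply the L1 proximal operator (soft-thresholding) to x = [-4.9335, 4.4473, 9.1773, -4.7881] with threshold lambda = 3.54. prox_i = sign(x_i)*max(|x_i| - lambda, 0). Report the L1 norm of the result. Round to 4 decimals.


Soft-thresholding with lambda = 3.54:
prox(-4.9335) = sign(-4.9335)*max(|-4.9335| - 3.54, 0) = -1.3935
prox(4.4473) = sign(4.4473)*max(|4.4473| - 3.54, 0) = 0.9073
prox(9.1773) = sign(9.1773)*max(|9.1773| - 3.54, 0) = 5.6373
prox(-4.7881) = sign(-4.7881)*max(|-4.7881| - 3.54, 0) = -1.2481
prox(x) = [-1.3935, 0.9073, 5.6373, -1.2481]
||prox(x)||_1 = 1.3935 + 0.9073 + 5.6373 + 1.2481 = 9.1862


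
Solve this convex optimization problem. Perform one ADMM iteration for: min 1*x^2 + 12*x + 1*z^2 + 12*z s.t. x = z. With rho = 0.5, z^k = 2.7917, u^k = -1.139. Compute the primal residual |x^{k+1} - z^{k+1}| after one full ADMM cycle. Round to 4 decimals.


ADMM iteration with rho = 0.5, z^k = 2.7917, u^k = -1.139
Step 1: x-update.
Minimize 1*x^2 + 12*x + (0.5/2)*(x - 2.7917 - 1.139)^2
FOC: (2*1 + 0.5)*x = -12 + 0.5*(2.7917 + 1.139)
x^{k+1} = -4.0139
Step 2: z-update.
Minimize 1*z^2 + 12*z + (0.5/2)*(-4.0139 - z - 1.139)^2
FOC: (2*1 + 0.5)*z = -12 + 0.5*(-4.0139 - 1.139)
z^{k+1} = -5.8306
Step 3: u-update.
u^{k+1} = -1.139 - 4.0139 + 5.8306 = 0.6777
Step 4: Primal residual = |-4.0139 + 5.8306| = 1.8167


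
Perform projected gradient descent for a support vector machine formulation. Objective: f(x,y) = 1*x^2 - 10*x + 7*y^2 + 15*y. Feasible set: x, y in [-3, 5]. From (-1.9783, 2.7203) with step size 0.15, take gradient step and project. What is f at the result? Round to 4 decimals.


Step 1: Compute gradient at (-1.9783, 2.7203).
grad_x = 2*1*-1.9783 - 10 = -13.9566
grad_y = 2*7*2.7203 + 15 = 53.0842
Step 2: Gradient step.
x_raw = -1.9783 - 0.15*-13.9566 = 0.1152
y_raw = 2.7203 - 0.15*53.0842 = -5.2423
Step 3: Project onto [-3, 5].
x_proj = clip(0.1152) = 0.1152
y_proj = clip(-5.2423) = -3.0
Step 4: Evaluate f.
f(0.1152, -3.0) = 16.8614


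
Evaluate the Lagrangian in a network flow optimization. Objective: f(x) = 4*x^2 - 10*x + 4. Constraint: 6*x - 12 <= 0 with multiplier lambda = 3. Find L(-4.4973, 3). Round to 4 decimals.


Step 1: Evaluate f(x).
f(-4.4973) = 4*(-4.4973)^2 - 10*(-4.4973) + 4 = 129.8758
Step 2: Evaluate g(x).
g(-4.4973) = 6*-4.4973 - 12 = -38.9838
Step 3: Compute Lagrangian.
L = 129.8758 + 3*-38.9838 = 12.9244


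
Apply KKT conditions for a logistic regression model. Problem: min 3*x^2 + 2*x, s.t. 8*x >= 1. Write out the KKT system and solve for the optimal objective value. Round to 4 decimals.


Step 1: Try lambda = 0 (constraint inactive).
x_unc = -2/(2*3) = -0.3333
Check: 8*-0.3333 = -2.6664 < 1 -- violated!
Step 2: Constraint must be active: 8*x = 1
x* = 1/8 = 0.125
lambda = (2*3*0.125 + 2)/8 = 0.3438
Step 3: Compute optimal value.
f(x*) = 3*0.125^2 + 2*0.125 = 0.2969


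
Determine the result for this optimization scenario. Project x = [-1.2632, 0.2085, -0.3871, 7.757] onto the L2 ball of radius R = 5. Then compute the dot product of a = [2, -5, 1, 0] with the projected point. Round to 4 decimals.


Step 1: Compute ||x|| (intermediates to 6 decimals).
||x|| = sqrt((-1.2632)^2 + 0.2085^2 + (-0.3871)^2 + 7.757^2) = 7.87147
Step 2: Project.
Since ||x|| > R, scale = R/||x|| = 5/7.87147 = 0.635205, proj(x) = scale * x
proj(x) = [-0.802391, 0.13244, -0.245888, 4.927285]
Step 3: Dot product.
a^T * proj(x) = 2*(-0.802391) - 5*0.13244 + 1*(-0.245888) + 0*4.927285 = -2.5129


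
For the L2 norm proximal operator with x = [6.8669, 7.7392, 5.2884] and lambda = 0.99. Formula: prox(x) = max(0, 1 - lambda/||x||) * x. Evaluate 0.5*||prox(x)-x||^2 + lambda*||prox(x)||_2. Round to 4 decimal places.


Step 1: Compute ||x||.
||x|| = 11.6197
Step 2: Compute scaling factor.
scale = max(0, 1 - 0.99/11.6197) = 0.9148
Step 3: prox(x) = [6.2818, 7.0798, 4.8378]
||prox(x)|| = 10.6297
Step 4: Proximal objective.
0.5*||prox-x||^2 = 0.4901
lambda*||prox|| = 10.5234
Total = 11.0134


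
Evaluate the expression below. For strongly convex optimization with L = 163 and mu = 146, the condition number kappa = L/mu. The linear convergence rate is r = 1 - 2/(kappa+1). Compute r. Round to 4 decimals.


Step 1: Compute the condition number.
kappa = L/mu = 163/146 = 1.1164
Step 2: Compute the convergence rate.
r = 1 - 2/(kappa + 1) = 1 - 2*mu/(L + mu) = (L - mu)/(L + mu) = 17/309 = 0.055


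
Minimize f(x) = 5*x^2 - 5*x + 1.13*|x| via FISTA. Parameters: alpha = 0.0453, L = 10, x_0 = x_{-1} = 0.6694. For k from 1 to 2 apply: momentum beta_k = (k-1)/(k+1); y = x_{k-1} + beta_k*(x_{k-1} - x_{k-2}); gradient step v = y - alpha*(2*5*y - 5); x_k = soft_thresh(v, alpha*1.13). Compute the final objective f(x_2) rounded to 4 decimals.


FISTA on f(x) = 5*x^2 - 5*x + 1.13*|x|
L = 10, alpha = 0.0453
Iteration 1: beta = 0.0, y = 0.6694 + 0.0*(0.6694 - 0.6694) = 0.6694
  grad(y) = 1.694, v = y - alpha*grad = 0.5927
  prox(v) = soft_thresh(0.5927, 0.0512) = 0.5415
Iteration 2: beta = 0.3333, y = 0.5415 + 0.3333*(0.5415 - 0.6694) = 0.4988
  grad(y) = -0.0117, v = y - alpha*grad = 0.4994
  prox(v) = soft_thresh(0.4994, 0.0512) = 0.4482
f(x_2) = 5*0.4482^2 - 5*0.4482 + 1.13*|0.4482| = -0.7301


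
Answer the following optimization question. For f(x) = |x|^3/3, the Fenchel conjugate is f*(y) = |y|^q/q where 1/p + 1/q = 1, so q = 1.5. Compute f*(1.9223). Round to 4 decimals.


The conjugate exponent q satisfies 1/p + 1/q = 1.
p = 3, so q = 3/(3 - 1) = 1.5
|y|^q = 1.9223^1.5 = 2.6652
f*(1.9223) = 2.6652 / 1.5 = 1.7768


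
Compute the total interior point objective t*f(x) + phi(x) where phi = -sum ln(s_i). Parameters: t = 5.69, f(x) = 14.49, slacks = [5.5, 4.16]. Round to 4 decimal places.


Step 1: Compute log-barrier.
ln values: [1.7047, 1.4255]
phi = -(1.7047 + 1.4255) = -3.1303
Step 2: Compute augmented objective.
t*f(x) = 5.69*14.49 = 82.4481
Total = 82.4481 - 3.1303 = 79.3178


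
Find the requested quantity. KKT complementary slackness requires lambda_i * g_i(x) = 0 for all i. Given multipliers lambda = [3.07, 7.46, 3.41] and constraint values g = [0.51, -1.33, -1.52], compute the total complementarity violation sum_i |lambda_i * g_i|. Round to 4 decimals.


KKT complementary slackness check:
lambda_1 * g_1 = 3.07 * 0.51 = 1.5657
lambda_2 * g_2 = 7.46 * -1.33 = -9.9218
lambda_3 * g_3 = 3.41 * -1.52 = -5.1832
Total violation = 1.5657 + 9.9218 + 5.1832 = 16.6707


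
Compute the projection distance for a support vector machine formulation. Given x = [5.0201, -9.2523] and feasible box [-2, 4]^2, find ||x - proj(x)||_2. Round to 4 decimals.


Project each component onto [-2, 4].
clip(5.0201) = 4.0, clip(-9.2523) = -2.0
Projection = [4.0, -2.0]
Squared diffs: [1.0406, 52.5959]
Distance = sqrt(53.6365) = 7.3237


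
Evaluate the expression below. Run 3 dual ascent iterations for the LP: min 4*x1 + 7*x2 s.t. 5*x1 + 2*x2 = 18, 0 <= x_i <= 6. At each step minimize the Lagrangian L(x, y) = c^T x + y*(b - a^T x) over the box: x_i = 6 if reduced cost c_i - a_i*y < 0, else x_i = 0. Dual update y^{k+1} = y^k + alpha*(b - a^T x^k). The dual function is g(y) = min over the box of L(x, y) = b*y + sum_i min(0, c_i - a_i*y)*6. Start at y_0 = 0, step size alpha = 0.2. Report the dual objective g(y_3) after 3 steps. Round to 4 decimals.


Dual ascent for LP: min 4*x1 + 7*x2, 5*x1 + 2*x2 = 18, 0 <= x_i <= 6
Step 1: y^k = 0.0, reduced costs: (4.0, 7.0)
  x^k = (0.0, 0.0), subgradient = b - a^T x = 18.0
  y^{k+1} = 0.0 + 0.2*18.0 = 3.6
Step 2: y^k = 3.6, reduced costs: (-14.0, -0.2)
  x^k = (6.0, 6.0), subgradient = b - a^T x = -24.0
  y^{k+1} = 3.6 + 0.2*-24.0 = -1.2
Step 3: y^k = -1.2, reduced costs: (10.0, 9.4)
  x^k = (0.0, 0.0), subgradient = b - a^T x = 18.0
  y^{k+1} = -1.2 + 0.2*18.0 = 2.4
Dual objective at y_3 = 2.4: reduced costs (-8.0, 2.2), box minimizer x = (6.0, 0.0)
g(y_3) = b*y + (c1 - a1*y)*x1 + (c2 - a2*y)*x2 = 18*2.4 + (-8.0)*6.0 + 2.2*0.0 = 43.2 - 48.0 + 0.0 = -4.8


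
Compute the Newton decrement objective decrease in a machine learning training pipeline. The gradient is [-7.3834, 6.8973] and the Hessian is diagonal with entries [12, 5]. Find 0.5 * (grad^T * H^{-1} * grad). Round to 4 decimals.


Step 1: H is diagonal, so H^(-1) * g = [-0.6153, 1.3795].
Step 2: g^T H^(-1) g = sum_i g_i^2 / H_ii
  = (-7.3834)^2/12 + (6.8973)^2/5
  = 4.5429 + 9.5145 = 14.0574
Step 3: Objective decrease = 0.5 * g^T H^(-1) g = 7.0287


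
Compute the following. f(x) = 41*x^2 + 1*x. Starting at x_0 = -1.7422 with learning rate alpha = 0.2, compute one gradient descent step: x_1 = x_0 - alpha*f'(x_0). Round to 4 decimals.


We compute the gradient at x_0 and apply the update.
f'(x) = 82*x + 1
f'(-1.7422) = 82*-1.7422 + 1 = -141.8604
x_1 = -1.7422 - 0.2*-141.8604 = 26.6299


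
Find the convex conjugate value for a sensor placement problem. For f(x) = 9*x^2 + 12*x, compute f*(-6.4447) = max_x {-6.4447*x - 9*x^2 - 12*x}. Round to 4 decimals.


f*(y) = sup_x {y*x - a*x^2 - b*x} = sup_x {(y-b)*x - a*x^2}
FOC: (y - b) - 2a*x = 0 => x* = (y - b)/(2a)
x* = (-6.4447 - 12)/(2*9) = -1.0247
f*(-6.4447) = (y-b)^2/(4a) = (-6.4447 - 12)^2/(4*9)
= 340.207/36 = 9.4502


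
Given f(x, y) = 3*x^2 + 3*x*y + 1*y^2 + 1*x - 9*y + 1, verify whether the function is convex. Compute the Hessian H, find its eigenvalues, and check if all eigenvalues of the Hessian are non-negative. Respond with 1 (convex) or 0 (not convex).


The Hessian of f(x,y) = 3*x^2 + 3*x*y + 1*y^2 + 1*x - 9*y + 1 is:
H = [[6, 3], [3, 2]]
Trace = 6 + 2 = 8
Determinant = 6*2 - (3)^2 = 3
Discriminant = (8)^2 - 4*3 = 52.0
Eigenvalues: lambda_1 = 0.3944, lambda_2 = 7.6056
The function is convex.

1


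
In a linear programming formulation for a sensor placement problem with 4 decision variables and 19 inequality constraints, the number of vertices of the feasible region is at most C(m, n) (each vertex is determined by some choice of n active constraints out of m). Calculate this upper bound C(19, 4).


Each vertex corresponds to some choice of n active constraints out of m, so the number of vertices is at most C(m, n) = m! / (n!(m-n)!).
m = 19, n = 4
Numerator: 19 * 18 * 17 * 16
Denominator: 4! = 24
C(19, 4) = 3876


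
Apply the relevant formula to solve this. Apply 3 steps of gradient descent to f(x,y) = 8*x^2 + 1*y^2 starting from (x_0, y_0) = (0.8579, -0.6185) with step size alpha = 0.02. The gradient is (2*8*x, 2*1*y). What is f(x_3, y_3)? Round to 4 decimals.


Gradient descent on f(x,y) = 8*x^2 + 1*y^2.
Starting point: (0.8579, -0.6185), alpha = 0.02
Step 1: grad_x = 2*8*0.8579 = 13.7264, grad_y = 2*1*-0.6185 = -1.237
  x_1 = 0.8579 - 0.02*13.7264 = 0.5834
  y_1 = -0.6185 - 0.02*-1.237 = -0.5938
Step 2: grad_x = 2*8*0.5834 = 9.334, grad_y = 2*1*-0.5938 = -1.1875
  x_2 = 0.5834 - 0.02*9.334 = 0.3967
  y_2 = -0.5938 - 0.02*-1.1875 = -0.57
Step 3: grad_x = 2*8*0.3967 = 6.3471, grad_y = 2*1*-0.57 = -1.14
  x_3 = 0.3967 - 0.02*6.3471 = 0.2698
  y_3 = -0.57 - 0.02*-1.14 = -0.5472
f(0.2698, -0.5472) = 8*0.2698^2 + 1*(-0.5472)^2 = 0.8816


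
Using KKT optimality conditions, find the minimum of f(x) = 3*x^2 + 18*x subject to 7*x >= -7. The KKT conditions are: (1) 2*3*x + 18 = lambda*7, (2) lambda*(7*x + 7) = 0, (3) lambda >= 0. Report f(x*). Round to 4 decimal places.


Step 1: Try lambda = 0 (constraint inactive).
x_unc = -18/(2*3) = -3.0
Check: 7*-3.0 = -21.0 < -7 -- violated!
Step 2: Constraint must be active: 7*x = -7
x* = -7/7 = -1.0
lambda = (2*3*(-1.0) + 18)/7 = 1.7143
Step 3: Compute optimal value.
f(x*) = 3*(-1.0)^2 + 18*(-1.0) = -15.0


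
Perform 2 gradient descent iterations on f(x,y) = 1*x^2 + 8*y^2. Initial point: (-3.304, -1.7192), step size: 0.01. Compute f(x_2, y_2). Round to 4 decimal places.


Gradient descent on f(x,y) = 1*x^2 + 8*y^2.
Starting point: (-3.304, -1.7192), alpha = 0.01
Step 1: grad_x = 2*1*-3.304 = -6.608, grad_y = 2*8*-1.7192 = -27.5072
  x_1 = -3.304 - 0.01*-6.608 = -3.2379
  y_1 = -1.7192 - 0.01*-27.5072 = -1.4441
Step 2: grad_x = 2*1*-3.2379 = -6.4758, grad_y = 2*8*-1.4441 = -23.106
  x_2 = -3.2379 - 0.01*-6.4758 = -3.1732
  y_2 = -1.4441 - 0.01*-23.106 = -1.2131
f(-3.1732, -1.2131) = 1*(-3.1732)^2 + 8*(-1.2131)^2 = 21.8412


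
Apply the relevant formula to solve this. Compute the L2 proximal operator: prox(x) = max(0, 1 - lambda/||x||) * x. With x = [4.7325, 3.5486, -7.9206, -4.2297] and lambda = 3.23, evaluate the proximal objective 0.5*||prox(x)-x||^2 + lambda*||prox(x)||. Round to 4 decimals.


Step 1: Compute ||x||.
||x|| = 10.7525
Step 2: Compute scaling factor.
scale = max(0, 1 - 3.23/10.7525) = 0.6996
Step 3: prox(x) = [3.3109, 2.4826, -5.5413, -2.9591]
||prox(x)|| = 7.5225
Step 4: Proximal objective.
0.5*||prox-x||^2 = 5.2165
lambda*||prox|| = 24.2977
Total = 29.514


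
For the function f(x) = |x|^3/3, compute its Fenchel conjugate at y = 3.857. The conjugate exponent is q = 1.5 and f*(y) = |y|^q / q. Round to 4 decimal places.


The conjugate exponent q satisfies 1/p + 1/q = 1.
p = 3, so q = 3/(3 - 1) = 1.5
|y|^q = 3.857^1.5 = 7.5749
f*(3.857) = 7.5749 / 1.5 = 5.0499


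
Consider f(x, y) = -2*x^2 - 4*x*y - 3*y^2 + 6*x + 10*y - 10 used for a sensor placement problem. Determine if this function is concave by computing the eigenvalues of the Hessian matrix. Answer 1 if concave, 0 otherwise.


The Hessian of f(x,y) = -2*x^2 - 4*x*y - 3*y^2 + 6*x + 10*y - 10 is:
H = [[-4, -4], [-4, -6]]
Trace = -4 - 6 = -10
Determinant = -4*-6 - (-4)^2 = 8
Discriminant = (-10)^2 - 4*8 = 68.0
Eigenvalues: lambda_1 = -9.1231, lambda_2 = -0.8769
The function is concave.

1


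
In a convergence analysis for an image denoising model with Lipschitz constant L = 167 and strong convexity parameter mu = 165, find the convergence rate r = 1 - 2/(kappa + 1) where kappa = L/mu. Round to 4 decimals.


Step 1: Compute the condition number.
kappa = L/mu = 167/165 = 1.0121
Step 2: Compute the convergence rate.
r = 1 - 2/(kappa + 1) = 1 - 2*mu/(L + mu) = (L - mu)/(L + mu) = 2/332 = 0.006


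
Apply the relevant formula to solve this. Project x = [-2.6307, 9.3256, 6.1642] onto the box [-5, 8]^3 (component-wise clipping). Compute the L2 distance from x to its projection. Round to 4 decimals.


Project each component onto [-5, 8].
clip(-2.6307) = -2.6307, clip(9.3256) = 8.0, clip(6.1642) = 6.1642
Projection = [-2.6307, 8.0, 6.1642]
Squared diffs: [0.0, 1.7572, 0.0]
Distance = sqrt(1.7572) = 1.3256


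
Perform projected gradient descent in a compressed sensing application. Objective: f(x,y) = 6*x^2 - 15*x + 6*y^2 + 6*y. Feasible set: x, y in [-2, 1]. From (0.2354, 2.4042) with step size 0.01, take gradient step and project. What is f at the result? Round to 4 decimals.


Step 1: Compute gradient at (0.2354, 2.4042).
grad_x = 2*6*0.2354 - 15 = -12.1752
grad_y = 2*6*2.4042 + 6 = 34.8504
Step 2: Gradient step.
x_raw = 0.2354 - 0.01*-12.1752 = 0.3572
y_raw = 2.4042 - 0.01*34.8504 = 2.0557
Step 3: Project onto [-2, 1].
x_proj = clip(0.3572) = 0.3572
y_proj = clip(2.0557) = 1.0
Step 4: Evaluate f.
f(0.3572, 1.0) = 7.4081


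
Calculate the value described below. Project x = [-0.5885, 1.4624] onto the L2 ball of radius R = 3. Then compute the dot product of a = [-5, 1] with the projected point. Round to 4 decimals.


Step 1: Compute ||x|| (intermediates to 6 decimals).
||x|| = sqrt((-0.5885)^2 + 1.4624^2) = 1.576371
Step 2: Project.
Since ||x|| <= R, proj = x (no scaling needed).
proj(x) = [-0.5885, 1.4624]
Step 3: Dot product.
a^T * proj(x) = -5*(-0.5885) + 1*1.4624 = 4.4049


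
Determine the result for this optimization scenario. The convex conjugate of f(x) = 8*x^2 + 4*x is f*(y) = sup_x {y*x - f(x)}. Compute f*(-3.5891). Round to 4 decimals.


f*(y) = sup_x {y*x - a*x^2 - b*x} = sup_x {(y-b)*x - a*x^2}
FOC: (y - b) - 2a*x = 0 => x* = (y - b)/(2a)
x* = (-3.5891 - 4)/(2*8) = -0.4743
f*(-3.5891) = (y-b)^2/(4a) = (-3.5891 - 4)^2/(4*8)
= 57.5944/32 = 1.7998


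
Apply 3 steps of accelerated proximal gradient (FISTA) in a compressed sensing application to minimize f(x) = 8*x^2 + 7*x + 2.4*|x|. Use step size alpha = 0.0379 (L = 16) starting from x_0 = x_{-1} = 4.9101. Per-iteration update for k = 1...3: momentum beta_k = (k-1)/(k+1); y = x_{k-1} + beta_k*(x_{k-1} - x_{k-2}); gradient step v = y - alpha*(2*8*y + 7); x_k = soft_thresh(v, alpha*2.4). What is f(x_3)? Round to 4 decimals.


FISTA on f(x) = 8*x^2 + 7*x + 2.4*|x|
L = 16, alpha = 0.0379
Iteration 1: beta = 0.0, y = 4.9101 + 0.0*(4.9101 - 4.9101) = 4.9101
  grad(y) = 85.5616, v = y - alpha*grad = 1.6673
  prox(v) = soft_thresh(1.6673, 0.091) = 1.5764
Iteration 2: beta = 0.3333, y = 1.5764 + 0.3333*(1.5764 - 4.9101) = 0.4651
  grad(y) = 14.4417, v = y - alpha*grad = -0.0822
  prox(v) = soft_thresh(-0.0822, 0.091) = 0.0
Iteration 3: beta = 0.5, y = 0.0 + 0.5*(0.0 - 1.5764) = -0.7882
  grad(y) = -5.6108, v = y - alpha*grad = -0.5755
  prox(v) = soft_thresh(-0.5755, 0.091) = -0.4846
f(x_3) = 8*(-0.4846)^2 + 7*(-0.4846) + 2.4*|-0.4846| = -0.3506


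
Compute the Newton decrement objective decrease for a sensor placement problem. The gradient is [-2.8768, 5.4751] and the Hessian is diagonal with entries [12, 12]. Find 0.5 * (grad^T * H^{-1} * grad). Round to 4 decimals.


Step 1: H is diagonal, so H^(-1) * g = [-0.2397, 0.4563].
Step 2: g^T H^(-1) g = sum_i g_i^2 / H_ii
  = (-2.8768)^2/12 + (5.4751)^2/12
  = 0.6897 + 2.4981 = 3.1877
Step 3: Objective decrease = 0.5 * g^T H^(-1) g = 1.5939


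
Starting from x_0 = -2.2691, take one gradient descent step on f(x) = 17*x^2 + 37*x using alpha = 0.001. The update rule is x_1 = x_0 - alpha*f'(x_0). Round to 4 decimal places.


We compute the gradient at x_0 and apply the update.
f'(x) = 34*x + 37
f'(-2.2691) = 34*-2.2691 + 37 = -40.1494
x_1 = -2.2691 - 0.001*-40.1494 = -2.229


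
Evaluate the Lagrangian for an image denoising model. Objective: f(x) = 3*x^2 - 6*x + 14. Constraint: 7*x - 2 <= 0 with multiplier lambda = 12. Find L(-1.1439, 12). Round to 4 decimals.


Step 1: Evaluate f(x).
f(-1.1439) = 3*(-1.1439)^2 - 6*(-1.1439) + 14 = 24.7889
Step 2: Evaluate g(x).
g(-1.1439) = 7*-1.1439 - 2 = -10.0073
Step 3: Compute Lagrangian.
L = 24.7889 + 12*-10.0073 = -95.2987


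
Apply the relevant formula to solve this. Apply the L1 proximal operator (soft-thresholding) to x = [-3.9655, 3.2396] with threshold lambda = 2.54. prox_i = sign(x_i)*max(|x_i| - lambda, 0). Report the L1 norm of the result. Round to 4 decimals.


Soft-thresholding with lambda = 2.54:
prox(-3.9655) = sign(-3.9655)*max(|-3.9655| - 2.54, 0) = -1.4255
prox(3.2396) = sign(3.2396)*max(|3.2396| - 2.54, 0) = 0.6996
prox(x) = [-1.4255, 0.6996]
||prox(x)||_1 = 1.4255 + 0.6996 = 2.1251


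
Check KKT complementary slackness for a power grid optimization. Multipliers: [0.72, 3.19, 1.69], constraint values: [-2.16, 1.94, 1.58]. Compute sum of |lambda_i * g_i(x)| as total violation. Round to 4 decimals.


KKT complementary slackness check:
lambda_1 * g_1 = 0.72 * -2.16 = -1.5552
lambda_2 * g_2 = 3.19 * 1.94 = 6.1886
lambda_3 * g_3 = 1.69 * 1.58 = 2.6702
Total violation = 1.5552 + 6.1886 + 2.6702 = 10.414


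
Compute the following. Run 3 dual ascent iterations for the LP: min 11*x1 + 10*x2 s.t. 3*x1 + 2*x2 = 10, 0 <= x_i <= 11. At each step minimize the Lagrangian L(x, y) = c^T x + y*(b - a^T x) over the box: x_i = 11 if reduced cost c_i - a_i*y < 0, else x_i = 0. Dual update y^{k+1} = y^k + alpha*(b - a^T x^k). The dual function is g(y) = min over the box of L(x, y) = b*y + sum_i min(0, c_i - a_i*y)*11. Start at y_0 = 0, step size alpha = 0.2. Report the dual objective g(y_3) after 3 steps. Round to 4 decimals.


Dual ascent for LP: min 11*x1 + 10*x2, 3*x1 + 2*x2 = 10, 0 <= x_i <= 11
Step 1: y^k = 0.0, reduced costs: (11.0, 10.0)
  x^k = (0.0, 0.0), subgradient = b - a^T x = 10.0
  y^{k+1} = 0.0 + 0.2*10.0 = 2.0
Step 2: y^k = 2.0, reduced costs: (5.0, 6.0)
  x^k = (0.0, 0.0), subgradient = b - a^T x = 10.0
  y^{k+1} = 2.0 + 0.2*10.0 = 4.0
Step 3: y^k = 4.0, reduced costs: (-1.0, 2.0)
  x^k = (11.0, 0.0), subgradient = b - a^T x = -23.0
  y^{k+1} = 4.0 + 0.2*-23.0 = -0.6
Dual objective at y_3 = -0.6: reduced costs (12.8, 11.2), box minimizer x = (0.0, 0.0)
g(y_3) = b*y + (c1 - a1*y)*x1 + (c2 - a2*y)*x2 = 10*(-0.6) + 12.8*0.0 + 11.2*0.0 = -6.0 + 0.0 + 0.0 = -6.0


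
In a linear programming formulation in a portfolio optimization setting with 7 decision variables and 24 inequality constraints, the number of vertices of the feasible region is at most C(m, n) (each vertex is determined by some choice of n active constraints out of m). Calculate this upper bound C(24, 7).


Each vertex corresponds to some choice of n active constraints out of m, so the number of vertices is at most C(m, n) = m! / (n!(m-n)!).
m = 24, n = 7
Numerator: 24 * 23 * 22 * 21 * 20 * 19 * 18
Denominator: 7! = 5040
C(24, 7) = 346104


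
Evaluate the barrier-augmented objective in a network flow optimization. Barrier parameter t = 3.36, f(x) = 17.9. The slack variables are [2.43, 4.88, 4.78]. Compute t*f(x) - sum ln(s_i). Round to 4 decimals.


Step 1: Compute log-barrier.
ln values: [0.8879, 1.5851, 1.5644]
phi = -(0.8879 + 1.5851 + 1.5644) = -4.0375
Step 2: Compute augmented objective.
t*f(x) = 3.36*17.9 = 60.144
Total = 60.144 - 4.0375 = 56.1065


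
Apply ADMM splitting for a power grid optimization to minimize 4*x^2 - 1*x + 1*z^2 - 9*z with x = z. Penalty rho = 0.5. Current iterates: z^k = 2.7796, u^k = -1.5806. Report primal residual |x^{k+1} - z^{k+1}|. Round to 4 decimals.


ADMM iteration with rho = 0.5, z^k = 2.7796, u^k = -1.5806
Step 1: x-update.
Minimize 4*x^2 - 1*x + (0.5/2)*(x - 2.7796 - 1.5806)^2
FOC: (2*4 + 0.5)*x = 1 + 0.5*(2.7796 + 1.5806)
x^{k+1} = 0.3741
Step 2: z-update.
Minimize 1*z^2 - 9*z + (0.5/2)*(0.3741 - z - 1.5806)^2
FOC: (2*1 + 0.5)*z = 9 + 0.5*(0.3741 - 1.5806)
z^{k+1} = 3.3587
Step 3: u-update.
u^{k+1} = -1.5806 + 0.3741 - 3.3587 = -4.5652
Step 4: Primal residual = |0.3741 - 3.3587| = 2.9846


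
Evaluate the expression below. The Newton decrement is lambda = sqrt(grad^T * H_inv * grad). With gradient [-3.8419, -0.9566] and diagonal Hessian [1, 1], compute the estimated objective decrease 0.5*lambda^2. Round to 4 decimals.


Step 1: H is diagonal, so H^(-1) * g = [-3.8419, -0.9566].
Step 2: g^T H^(-1) g = sum_i g_i^2 / H_ii
  = (-3.8419)^2/1 + (-0.9566)^2/1
  = 14.7602 + 0.9151 = 15.6753
Step 3: Objective decrease = 0.5 * g^T H^(-1) g = 7.8376


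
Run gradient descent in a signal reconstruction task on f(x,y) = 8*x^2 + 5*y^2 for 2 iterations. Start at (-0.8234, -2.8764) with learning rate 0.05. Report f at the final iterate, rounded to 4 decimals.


Gradient descent on f(x,y) = 8*x^2 + 5*y^2.
Starting point: (-0.8234, -2.8764), alpha = 0.05
Step 1: grad_x = 2*8*-0.8234 = -13.1744, grad_y = 2*5*-2.8764 = -28.764
  x_1 = -0.8234 - 0.05*-13.1744 = -0.1647
  y_1 = -2.8764 - 0.05*-28.764 = -1.4382
Step 2: grad_x = 2*8*-0.1647 = -2.6349, grad_y = 2*5*-1.4382 = -14.382
  x_2 = -0.1647 - 0.05*-2.6349 = -0.0329
  y_2 = -1.4382 - 0.05*-14.382 = -0.7191
f(-0.0329, -0.7191) = 8*(-0.0329)^2 + 5*(-0.7191)^2 = 2.5942


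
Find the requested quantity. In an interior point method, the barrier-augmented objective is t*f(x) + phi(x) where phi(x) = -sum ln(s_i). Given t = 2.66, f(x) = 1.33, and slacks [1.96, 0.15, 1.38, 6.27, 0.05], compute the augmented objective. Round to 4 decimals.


Step 1: Compute log-barrier.
ln values: [0.6729, -1.8971, 0.3221, 1.8358, -2.9957]
phi = -(0.6729 - 1.8971 + 0.3221 + 1.8358 - 2.9957) = 2.062
Step 2: Compute augmented objective.
t*f(x) = 2.66*1.33 = 3.5378
Total = 3.5378 + 2.062 = 5.5998


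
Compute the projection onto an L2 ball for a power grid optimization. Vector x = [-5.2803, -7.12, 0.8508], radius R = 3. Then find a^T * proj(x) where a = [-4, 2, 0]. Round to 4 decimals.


Step 1: Compute ||x|| (intermediates to 6 decimals).
||x|| = sqrt((-5.2803)^2 + (-7.12)^2 + 0.8508^2) = 8.905045
Step 2: Project.
Since ||x|| > R, scale = R/||x|| = 3/8.905045 = 0.336888, proj(x) = scale * x
proj(x) = [-1.77887, -2.398643, 0.286624]
Step 3: Dot product.
a^T * proj(x) = -4*(-1.77887) + 2*(-2.398643) + 0*0.286624 = 2.3182


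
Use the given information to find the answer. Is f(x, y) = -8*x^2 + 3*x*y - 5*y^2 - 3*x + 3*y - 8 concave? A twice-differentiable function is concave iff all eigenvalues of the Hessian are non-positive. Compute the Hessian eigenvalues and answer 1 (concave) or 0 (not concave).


The Hessian of f(x,y) = -8*x^2 + 3*x*y - 5*y^2 - 3*x + 3*y - 8 is:
H = [[-16, 3], [3, -10]]
Trace = -16 - 10 = -26
Determinant = -16*-10 - (3)^2 = 151
Discriminant = (-26)^2 - 4*151 = 72.0
Eigenvalues: lambda_1 = -17.2426, lambda_2 = -8.7574
The function is concave.

1


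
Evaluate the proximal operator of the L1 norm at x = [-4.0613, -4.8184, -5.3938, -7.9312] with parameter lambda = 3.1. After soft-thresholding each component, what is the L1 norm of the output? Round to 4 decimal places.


Soft-thresholding with lambda = 3.1:
prox(-4.0613) = sign(-4.0613)*max(|-4.0613| - 3.1, 0) = -0.9613
prox(-4.8184) = sign(-4.8184)*max(|-4.8184| - 3.1, 0) = -1.7184
prox(-5.3938) = sign(-5.3938)*max(|-5.3938| - 3.1, 0) = -2.2938
prox(-7.9312) = sign(-7.9312)*max(|-7.9312| - 3.1, 0) = -4.8312
prox(x) = [-0.9613, -1.7184, -2.2938, -4.8312]
||prox(x)||_1 = 0.9613 + 1.7184 + 2.2938 + 4.8312 = 9.8047


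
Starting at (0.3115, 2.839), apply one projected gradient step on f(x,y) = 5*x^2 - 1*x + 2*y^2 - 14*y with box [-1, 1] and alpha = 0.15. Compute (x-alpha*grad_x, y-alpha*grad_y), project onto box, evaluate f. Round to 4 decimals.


Step 1: Compute gradient at (0.3115, 2.839).
grad_x = 2*5*0.3115 - 1 = 2.115
grad_y = 2*2*2.839 - 14 = -2.644
Step 2: Gradient step.
x_raw = 0.3115 - 0.15*2.115 = -0.0058
y_raw = 2.839 - 0.15*-2.644 = 3.2356
Step 3: Project onto [-1, 1].
x_proj = clip(-0.0058) = -0.0058
y_proj = clip(3.2356) = 1.0
Step 4: Evaluate f.
f(-0.0058, 1.0) = -11.9941


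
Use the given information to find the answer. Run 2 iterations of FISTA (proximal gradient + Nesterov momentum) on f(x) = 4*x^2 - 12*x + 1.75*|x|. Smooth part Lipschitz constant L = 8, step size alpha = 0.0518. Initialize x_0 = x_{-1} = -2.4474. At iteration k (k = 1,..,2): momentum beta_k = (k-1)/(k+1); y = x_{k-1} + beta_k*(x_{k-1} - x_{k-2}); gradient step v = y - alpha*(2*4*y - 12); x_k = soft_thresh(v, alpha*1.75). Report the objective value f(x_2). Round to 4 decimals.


FISTA on f(x) = 4*x^2 - 12*x + 1.75*|x|
L = 8, alpha = 0.0518
Iteration 1: beta = 0.0, y = -2.4474 + 0.0*(-2.4474 + 2.4474) = -2.4474
  grad(y) = -31.5792, v = y - alpha*grad = -0.8116
  prox(v) = soft_thresh(-0.8116, 0.0907) = -0.7209
Iteration 2: beta = 0.3333, y = -0.7209 + 0.3333*(-0.7209 + 2.4474) = -0.1455
  grad(y) = -13.1637, v = y - alpha*grad = 0.5364
  prox(v) = soft_thresh(0.5364, 0.0907) = 0.4458
f(x_2) = 4*0.4458^2 - 12*0.4458 + 1.75*|0.4458| = -3.7743


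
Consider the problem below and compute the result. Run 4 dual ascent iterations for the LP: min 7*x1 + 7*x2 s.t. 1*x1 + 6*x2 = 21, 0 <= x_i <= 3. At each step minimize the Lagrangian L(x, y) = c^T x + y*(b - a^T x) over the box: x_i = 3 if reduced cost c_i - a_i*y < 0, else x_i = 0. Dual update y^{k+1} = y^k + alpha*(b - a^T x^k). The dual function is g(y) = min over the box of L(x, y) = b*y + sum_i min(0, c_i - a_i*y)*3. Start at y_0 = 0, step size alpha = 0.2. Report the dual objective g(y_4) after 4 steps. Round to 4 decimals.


Dual ascent for LP: min 7*x1 + 7*x2, 1*x1 + 6*x2 = 21, 0 <= x_i <= 3
Step 1: y^k = 0.0, reduced costs: (7.0, 7.0)
  x^k = (0.0, 0.0), subgradient = b - a^T x = 21.0
  y^{k+1} = 0.0 + 0.2*21.0 = 4.2
Step 2: y^k = 4.2, reduced costs: (2.8, -18.2)
  x^k = (0.0, 3.0), subgradient = b - a^T x = 3.0
  y^{k+1} = 4.2 + 0.2*3.0 = 4.8
Step 3: y^k = 4.8, reduced costs: (2.2, -21.8)
  x^k = (0.0, 3.0), subgradient = b - a^T x = 3.0
  y^{k+1} = 4.8 + 0.2*3.0 = 5.4
Step 4: y^k = 5.4, reduced costs: (1.6, -25.4)
  x^k = (0.0, 3.0), subgradient = b - a^T x = 3.0
  y^{k+1} = 5.4 + 0.2*3.0 = 6.0
Dual objective at y_4 = 6.0: reduced costs (1.0, -29.0), box minimizer x = (0.0, 3.0)
g(y_4) = b*y + (c1 - a1*y)*x1 + (c2 - a2*y)*x2 = 21*6.0 + 1.0*0.0 + (-29.0)*3.0 = 126.0 + 0.0 - 87.0 = 39.0


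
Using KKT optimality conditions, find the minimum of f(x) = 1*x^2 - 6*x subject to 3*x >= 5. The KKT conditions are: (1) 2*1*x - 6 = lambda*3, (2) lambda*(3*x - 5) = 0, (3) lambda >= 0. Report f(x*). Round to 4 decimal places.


Step 1: Try lambda = 0 (constraint inactive).
Stationarity: 2*1*x - 6 = 0
x* = 6/(2*1) = 3.0
Check constraint: 3*3.0 = 9.0 >= 5 -- satisfied.
Step 2: Compute optimal value.
f(x*) = 1*3.0^2 - 6*3.0 = -9.0


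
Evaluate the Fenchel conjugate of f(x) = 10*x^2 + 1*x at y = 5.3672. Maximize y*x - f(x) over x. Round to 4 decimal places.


f*(y) = sup_x {y*x - a*x^2 - b*x} = sup_x {(y-b)*x - a*x^2}
FOC: (y - b) - 2a*x = 0 => x* = (y - b)/(2a)
x* = (5.3672 - 1)/(2*10) = 0.2184
f*(5.3672) = (y-b)^2/(4a) = (5.3672 - 1)^2/(4*10)
= 19.0724/40 = 0.4768


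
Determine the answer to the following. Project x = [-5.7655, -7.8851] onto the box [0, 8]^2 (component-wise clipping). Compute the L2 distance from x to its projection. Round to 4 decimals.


Project each component onto [0, 8].
clip(-5.7655) = 0.0, clip(-7.8851) = 0.0
Projection = [0.0, 0.0]
Squared diffs: [33.241, 62.1748]
Distance = sqrt(95.4158) = 9.7681


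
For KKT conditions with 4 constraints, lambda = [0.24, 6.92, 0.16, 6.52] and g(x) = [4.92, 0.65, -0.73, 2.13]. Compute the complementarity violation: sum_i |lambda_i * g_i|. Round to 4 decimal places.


KKT complementary slackness check:
lambda_1 * g_1 = 0.24 * 4.92 = 1.1808
lambda_2 * g_2 = 6.92 * 0.65 = 4.498
lambda_3 * g_3 = 0.16 * -0.73 = -0.1168
lambda_4 * g_4 = 6.52 * 2.13 = 13.8876
Total violation = 1.1808 + 4.498 + 0.1168 + 13.8876 = 19.6832


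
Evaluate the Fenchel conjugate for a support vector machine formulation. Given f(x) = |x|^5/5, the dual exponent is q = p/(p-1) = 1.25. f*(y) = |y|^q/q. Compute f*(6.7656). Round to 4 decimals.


The conjugate exponent q satisfies 1/p + 1/q = 1.
p = 5, so q = 5/(5 - 1) = 1.25
|y|^q = 6.7656^1.25 = 10.9115
f*(6.7656) = 10.9115 / 1.25 = 8.7292


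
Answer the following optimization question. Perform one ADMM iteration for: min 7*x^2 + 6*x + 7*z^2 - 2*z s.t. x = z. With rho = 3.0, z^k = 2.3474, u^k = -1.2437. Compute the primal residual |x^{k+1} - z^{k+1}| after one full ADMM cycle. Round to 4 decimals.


ADMM iteration with rho = 3.0, z^k = 2.3474, u^k = -1.2437
Step 1: x-update.
Minimize 7*x^2 + 6*x + (3.0/2)*(x - 2.3474 - 1.2437)^2
FOC: (2*7 + 3.0)*x = -6 + 3.0*(2.3474 + 1.2437)
x^{k+1} = 0.2808
Step 2: z-update.
Minimize 7*z^2 - 2*z + (3.0/2)*(0.2808 - z - 1.2437)^2
FOC: (2*7 + 3.0)*z = 2 + 3.0*(0.2808 - 1.2437)
z^{k+1} = -0.0523
Step 3: u-update.
u^{k+1} = -1.2437 + 0.2808 + 0.0523 = -0.9106
Step 4: Primal residual = |0.2808 + 0.0523| = 0.3331


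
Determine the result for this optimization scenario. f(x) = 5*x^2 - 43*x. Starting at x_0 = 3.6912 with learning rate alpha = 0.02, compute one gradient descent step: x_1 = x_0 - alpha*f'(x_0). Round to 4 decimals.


We compute the gradient at x_0 and apply the update.
f'(x) = 10*x - 43
f'(3.6912) = 10*3.6912 - 43 = -6.088
x_1 = 3.6912 - 0.02*-6.088 = 3.813


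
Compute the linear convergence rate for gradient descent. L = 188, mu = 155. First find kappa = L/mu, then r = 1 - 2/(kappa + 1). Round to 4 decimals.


Step 1: Compute the condition number.
kappa = L/mu = 188/155 = 1.2129
Step 2: Compute the convergence rate.
r = 1 - 2/(kappa + 1) = 1 - 2*mu/(L + mu) = (L - mu)/(L + mu) = 33/343 = 0.0962


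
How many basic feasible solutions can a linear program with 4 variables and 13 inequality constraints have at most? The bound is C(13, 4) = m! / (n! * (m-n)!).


Each vertex corresponds to some choice of n active constraints out of m, so the number of vertices is at most C(m, n) = m! / (n!(m-n)!).
m = 13, n = 4
Numerator: 13 * 12 * 11 * 10
Denominator: 4! = 24
C(13, 4) = 715


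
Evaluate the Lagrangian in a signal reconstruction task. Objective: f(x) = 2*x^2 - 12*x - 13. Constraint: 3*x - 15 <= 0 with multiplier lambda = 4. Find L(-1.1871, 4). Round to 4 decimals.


Step 1: Evaluate f(x).
f(-1.1871) = 2*(-1.1871)^2 - 12*(-1.1871) - 13 = 4.0636
Step 2: Evaluate g(x).
g(-1.1871) = 3*-1.1871 - 15 = -18.5613
Step 3: Compute Lagrangian.
L = 4.0636 + 4*-18.5613 = -70.1816


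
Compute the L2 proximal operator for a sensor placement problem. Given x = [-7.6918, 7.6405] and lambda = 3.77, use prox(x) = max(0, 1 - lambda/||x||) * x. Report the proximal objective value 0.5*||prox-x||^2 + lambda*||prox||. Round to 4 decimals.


Step 1: Compute ||x||.
||x|| = 10.8416
Step 2: Compute scaling factor.
scale = max(0, 1 - 3.77/10.8416) = 0.6523
Step 3: prox(x) = [-5.0171, 4.9836]
||prox(x)|| = 7.0716
Step 4: Proximal objective.
0.5*||prox-x||^2 = 7.1065
lambda*||prox|| = 26.6599
Total = 33.7665


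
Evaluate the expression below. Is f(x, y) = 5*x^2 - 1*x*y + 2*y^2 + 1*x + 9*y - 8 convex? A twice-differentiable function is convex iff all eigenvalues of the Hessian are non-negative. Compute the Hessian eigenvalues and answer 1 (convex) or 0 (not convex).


The Hessian of f(x,y) = 5*x^2 - 1*x*y + 2*y^2 + 1*x + 9*y - 8 is:
H = [[10, -1], [-1, 4]]
Trace = 10 + 4 = 14
Determinant = 10*4 - (-1)^2 = 39
Discriminant = (14)^2 - 4*39 = 40.0
Eigenvalues: lambda_1 = 3.8377, lambda_2 = 10.1623
The function is convex.

1
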